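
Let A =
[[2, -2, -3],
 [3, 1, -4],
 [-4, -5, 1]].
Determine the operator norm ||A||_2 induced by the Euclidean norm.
||A||_2 ≈ 7.6817 (= sqrt(largest eigenvalue of A^T A))

||A||_2 = sigma_max(A) = sqrt(lambda_max(A^T A)). Form the symmetric matrix M = A^T A =
[[29, 19, -22],
 [19, 30, -3],
 [-22, -3, 26]].
Its characteristic polynomial (trace, sum of principal 2x2 minors, determinant of M give the coefficients) is
  p(λ) = det(λ I - M) = λ^3 - 85λ^2 + 1550λ - 961.
No integer candidate from the rational root theorem (±divisors of 961) is a root, so the roots are irrational. The cubic discriminant is Δ = 2355942433 > 0, so there are three distinct real roots. p(0) = -961 and p(1) = 505 have opposite signs, so a root lies in (0, 1); Newton's method refines it to λ ≈ 0.6425. p(25) = 289 and p(26) = -545 have opposite signs, so a root lies in (25, 26); Newton's method refines it to λ ≈ 25.3489. p(59) = -17 and p(60) = 2039 have opposite signs, so a root lies in (59, 60); Newton's method refines it to λ ≈ 59.0087. Check (Vieta): the three roots sum to 85, matching tr M = 85.
So the eigenvalues of A^T A are ≈ 0.6425, 25.3489, 59.0087 (all ≥ 0, as they must be for A^T A). The largest is λ_max ≈ 59.0087, hence ||A||_2 = sqrt(λ_max) ≈ 7.6817.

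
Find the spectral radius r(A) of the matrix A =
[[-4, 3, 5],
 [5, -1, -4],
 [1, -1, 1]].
r(A) ≈ 7.7014

The eigenvalues of A are the roots of its characteristic polynomial. With M = A (coefficients from the trace, the sum of principal 2x2 minors, and det A):
  p(λ) = det(λ I - M) = λ^3 + 4λ^2 - 25λ + 27.
No integer candidate from the rational root theorem (±divisors of 27) is a root, so the roots are irrational. The cubic discriminant is Δ = -2695 < 0, so there is one real root and a complex-conjugate pair. p(-8) = -29 and p(-7) = 55 have opposite signs, so a root lies in (-8, -7); Newton's method refines it to λ ≈ -7.7014. Dividing out (λ - (-7.7014)) leaves approximately λ^2 - 3.7014λ + 3.5059. For λ^2 - 3.7014λ + 3.5059 the discriminant is -0.3231. It is negative, so the remaining roots are the complex-conjugate pair λ ≈ 1.8507 ± 0.2842i. Their product equals the constant term, so |λ|^2 ≈ 3.5059 and |λ| ≈ 1.8724.
Thus the eigenvalues (to 4 decimals) are -7.7014 (modulus 7.7014); 1.8507 ± 0.2842i (modulus 1.8724). The spectral radius is the largest modulus: r(A) ≈ 7.7014. (Cross-check: r(A) ≤ ||A||_2 ≈ 9.4487; equality holds whenever A is normal, though it can also hold for some non-normal A.)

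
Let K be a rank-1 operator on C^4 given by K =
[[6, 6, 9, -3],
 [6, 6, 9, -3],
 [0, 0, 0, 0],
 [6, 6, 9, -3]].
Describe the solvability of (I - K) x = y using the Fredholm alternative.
(I - K) is invertible (det(I - K) = -8 ≠ 0), so for every y in C^4 the equation (I - K) x = y has a unique solution.

K has rank 1, so it is an outer product K = u v^T: every row of K is a multiple of one row vector. Reading off the entries, u = (3, 3, 0, 3) and v = (2, 2, 3, -1) (row i of K equals u_i·v^T). A rank-one matrix u v^T satisfies K u = u (v·u) and kills the (3)-dimensional subspace v^⊥, so its characteristic polynomial is lambda^3 (lambda - v·u) with v·u = tr K = 9. Hence the eigenvalues of I - K are 1 (multiplicity 3) and 1 - (9) = -8, so det(I - K) = -8. (Direct check: I - K =
[[-5, -6, -9, 3],
 [-6, -5, -9, 3],
 [0, 0, 1, 0],
 [-6, -6, -9, 4]]
has determinant -8.) The finite-dimensional Fredholm alternative says: either (I - K) is invertible, or ker(I - K) ≠ {0} and then range(I - K) = ker((I - K)^*)^⊥, with dim ker(I - K) = dim ker((I - K)^*). Since det(I - K) ≠ 0, 1 is not an eigenvalue of K and ker(I - K) = {0}, so we are in the first case: for every y there is a unique x = (I - K)^(-1) y. Explicitly, by the Sherman–Morrison formula, (I - u v^T)^(-1) = I + u v^T/(1 - v·u), i.e. (I - K)^(-1) = I + K/(-8).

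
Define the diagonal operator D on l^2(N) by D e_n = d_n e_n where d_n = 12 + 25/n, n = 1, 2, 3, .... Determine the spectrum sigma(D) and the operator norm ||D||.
sigma(D) = {12 + 25/n : n ≥ 1} ∪ {12}; ||D|| = 37

A bounded diagonal operator on l^2 with diagonal entries d_n has spectrum equal to the closure of {d_n : n ≥ 1}: every d_n is an eigenvalue (with eigenvector e_n), so {d_n} ⊂ sigma(D); the spectrum is closed, so its closure is too; and for lambda not in the closure, (D - lambda I) has bounded inverse (the diagonal entries 1/(d_n - lambda) are bounded). For our sequence d_n = 12 + 25/n, n = 1, 2, 3, ...:
  - {d_n} = {12 + 25/n : n ≥ 1}; the only limit point is 12
  - closure = {12 + 25/n : n ≥ 1} ∪ {12}
For the norm: a diagonal operator has ||D|| = sup_n |d_n|. Here d_n = 12 + 25/n is positive and decreasing, so sup_n |d_n| = d_1 = 12 + 25 = 37. So ||D|| = 37.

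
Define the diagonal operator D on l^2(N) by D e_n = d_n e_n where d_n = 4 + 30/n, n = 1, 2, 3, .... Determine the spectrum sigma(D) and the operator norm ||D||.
sigma(D) = {4 + 30/n : n ≥ 1} ∪ {4}; ||D|| = 34

A bounded diagonal operator on l^2 with diagonal entries d_n has spectrum equal to the closure of {d_n : n ≥ 1}: every d_n is an eigenvalue (with eigenvector e_n), so {d_n} ⊂ sigma(D); the spectrum is closed, so its closure is too; and for lambda not in the closure, (D - lambda I) has bounded inverse (the diagonal entries 1/(d_n - lambda) are bounded). For our sequence d_n = 4 + 30/n, n = 1, 2, 3, ...:
  - {d_n} = {4 + 30/n : n ≥ 1}; the only limit point is 4
  - closure = {4 + 30/n : n ≥ 1} ∪ {4}
For the norm: a diagonal operator has ||D|| = sup_n |d_n|. Here d_n = 4 + 30/n is positive and decreasing, so sup_n |d_n| = d_1 = 4 + 30 = 34. So ||D|| = 34.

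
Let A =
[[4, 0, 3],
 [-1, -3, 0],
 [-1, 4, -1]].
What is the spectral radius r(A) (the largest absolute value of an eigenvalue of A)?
r(A) = (1 + sqrt(37))/2 ≈ 3.5414

The eigenvalues of A are the roots of its characteristic polynomial. With M = A (coefficients from the trace, the sum of principal 2x2 minors, and det A):
  p(λ) = det(λ I - M) = λ^3 - 10λ + 9.
By the rational root theorem any rational root is an integer divisor of 9. Testing λ = 1: p(1) = 1 + 0 - 10 + 9 = 0, so λ = 1 is a root. Dividing out (λ - 1) leaves p(λ) = (λ - 1)(λ^2 + λ - 9). For λ^2 + λ - 9 the discriminant is 37. It is nonnegative but not a perfect square, so the roots are real and irrational: λ = (-1 ± sqrt(37))/2 ≈ 2.5414, -3.5414.
Thus the eigenvalues (to 4 decimals) are 2.5414 (modulus 2.5414); -3.5414 (modulus 3.5414); 1 (modulus 1). The spectral radius is the largest modulus: r(A) = (1 + sqrt(37))/2 ≈ 3.5414. (Cross-check: r(A) ≤ ||A||_2 ≈ 5.46; equality holds whenever A is normal, though it can also hold for some non-normal A.)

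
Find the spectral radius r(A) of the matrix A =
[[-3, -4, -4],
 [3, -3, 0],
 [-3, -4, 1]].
r(A) ≈ 5.5838

The eigenvalues of A are the roots of its characteristic polynomial. With M = A (coefficients from the trace, the sum of principal 2x2 minors, and det A):
  p(λ) = det(λ I - M) = λ^3 + 5λ^2 + 3λ - 105.
No integer candidate from the rational root theorem (±divisors of 105) is a root, so the roots are irrational. The cubic discriminant is Δ = -273408 < 0, so there is one real root and a complex-conjugate pair. p(3) = -24 and p(4) = 51 have opposite signs, so a root lies in (3, 4); Newton's method refines it to λ ≈ 3.3676. Dividing out (λ - (3.3676)) leaves approximately λ^2 + 8.3676λ + 31.1791. For λ^2 + 8.3676λ + 31.1791 the discriminant is -54.6993. It is negative, so the remaining roots are the complex-conjugate pair λ ≈ -4.1838 ± 3.6979i. Their product equals the constant term, so |λ|^2 ≈ 31.1791 and |λ| ≈ 5.5838.
Thus the eigenvalues (to 4 decimals) are 3.3676 (modulus 3.3676); -4.1838 ± 3.6979i (modulus 5.5838). The spectral radius is the largest modulus: r(A) ≈ 5.5838. (Cross-check: r(A) ≤ ||A||_2 ≈ 7.5004; equality holds whenever A is normal, though it can also hold for some non-normal A.)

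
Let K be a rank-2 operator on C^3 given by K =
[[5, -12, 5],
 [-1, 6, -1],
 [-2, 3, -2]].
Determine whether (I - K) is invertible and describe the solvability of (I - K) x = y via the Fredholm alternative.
(I - K) is invertible (det(I - K) = 1 ≠ 0), so for every y in C^3 the equation (I - K) x = y has a unique solution.

K has rank 2 and factors as K = U V^T = u1 v1^T + u2 v2^T with u1 = (3, -1, -1), v1 = (2, -3, 2), u2 = (-1, 1, 0), v2 = (1, 3, 1) (multiplying out reproduces the displayed K). The nonzero eigenvalues of U V^T coincide with those of the 2 x 2 matrix G = V^T U = [[v1·u1, v1·u2], [v2·u1, v2·u2]] = [[7, -5], [-1, 2]], and by the Sylvester determinant identity det(I_3 - U V^T) = det(I_2 - V^T U) = det([[-6, 5], [1, -1]]) = (-6)(-1) - (5)(1) = 1. (Direct check: I - K =
[[-4, 12, -5],
 [1, -5, 1],
 [2, -3, 3]]
has determinant 1.) The finite-dimensional Fredholm alternative says: either (I - K) is invertible, or ker(I - K) ≠ {0} and then range(I - K) = ker((I - K)^*)^⊥, with dim ker(I - K) = dim ker((I - K)^*). Since det(I - K) ≠ 0, 1 is not an eigenvalue of K and ker(I - K) = {0}, so we are in the first case: for every y there is a unique x = (I - K)^(-1) y. (Explicitly, by the Woodbury identity, (I - U V^T)^(-1) = I + U (I_2 - G)^(-1) V^T.)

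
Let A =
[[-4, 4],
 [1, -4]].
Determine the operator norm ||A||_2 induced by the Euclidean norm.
||A||_2 = sqrt((49 + sqrt(1825))/2) ≈ 6.772 (= sqrt(largest eigenvalue of A^T A))

||A||_2 = sigma_max(A) = sqrt(lambda_max(A^T A)). Form the symmetric matrix M = A^T A =
[[17, -20],
 [-20, 32]].
Its characteristic polynomial (trace, determinant of M give the coefficients) is
  p(λ) = det(λ I - M) = λ^2 - 49λ + 144.
For λ^2 - 49λ + 144 the discriminant is 1825. It is nonnegative but not a perfect square, so the roots are real and irrational: λ = (49 ± sqrt(1825))/2 ≈ 45.86, 3.14.
So the eigenvalues of A^T A are ≈ 3.14, 45.86 (all ≥ 0, as they must be for A^T A). The largest is λ_max = (49 + sqrt(1825))/2 ≈ 45.86, hence ||A||_2 = sqrt(λ_max) = sqrt((49 + sqrt(1825))/2) ≈ 6.772.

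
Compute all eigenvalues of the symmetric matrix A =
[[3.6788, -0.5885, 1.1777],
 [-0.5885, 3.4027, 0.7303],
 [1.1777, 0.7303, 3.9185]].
sigma(A) ≈ {2, 4, 5}

A is real symmetric, so its spectrum consists of real eigenvalues. Expanding the characteristic polynomial of the displayed matrix gives
  det(λ I - A) = p(λ) = λ^3 + (-11)λ^2 + (38)λ + (-40).
Solving p(λ) = 0 yields eigenvalues ≈ 2, 4, 5. (A is shown rounded to 4 decimals, so these recover the underlying integer eigenvalues to within that precision.)
Verification: the trace of A = 11 equals the sum of eigenvalues 11, and det(A) ≈ 40.0003 matches the eigenvalue product 40.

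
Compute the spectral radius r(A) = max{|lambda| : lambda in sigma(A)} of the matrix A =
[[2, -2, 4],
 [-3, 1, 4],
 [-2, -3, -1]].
r(A) ≈ 4.6401

The eigenvalues of A are the roots of its characteristic polynomial. With M = A (coefficients from the trace, the sum of principal 2x2 minors, and det A):
  p(λ) = det(λ I - M) = λ^3 - 2λ^2 + 13λ - 88.
No integer candidate from the rational root theorem (±divisors of 88) is a root, so the roots are irrational. The cubic discriminant is Δ = -178832 < 0, so there is one real root and a complex-conjugate pair. p(4) = -4 and p(5) = 52 have opposite signs, so a root lies in (4, 5); Newton's method refines it to λ ≈ 4.0872. Dividing out (λ - (4.0872)) leaves approximately λ^2 + 2.0872λ + 21.5307. For λ^2 + 2.0872λ + 21.5307 the discriminant is -81.7665. It is negative, so the remaining roots are the complex-conjugate pair λ ≈ -1.0436 ± 4.5212i. Their product equals the constant term, so |λ|^2 ≈ 21.5307 and |λ| ≈ 4.6401.
Thus the eigenvalues (to 4 decimals) are 4.0872 (modulus 4.0872); -1.0436 ± 4.5212i (modulus 4.6401). The spectral radius is the largest modulus: r(A) ≈ 4.6401. (Cross-check: r(A) ≤ ||A||_2 ≈ 5.7694; equality holds whenever A is normal, though it can also hold for some non-normal A.)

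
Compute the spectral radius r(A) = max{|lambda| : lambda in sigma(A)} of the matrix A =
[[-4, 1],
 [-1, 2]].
r(A) = (2 + sqrt(32))/2 ≈ 3.8284

The eigenvalues of A are the roots of its characteristic polynomial. With M = A (coefficients from the trace and determinant):
  p(λ) = det(λ I - M) = λ^2 + 2λ - 7.
For λ^2 + 2λ - 7 the discriminant is 32. It is nonnegative but not a perfect square, so the roots are real and irrational: λ = (-2 ± sqrt(32))/2 ≈ 1.8284, -3.8284.
Thus the eigenvalues (to 4 decimals) are 1.8284 (modulus 1.8284); -3.8284 (modulus 3.8284). The spectral radius is the largest modulus: r(A) = (2 + sqrt(32))/2 ≈ 3.8284. (Cross-check: r(A) ≤ ||A||_2 ≈ 4.4142; equality holds whenever A is normal, though it can also hold for some non-normal A.)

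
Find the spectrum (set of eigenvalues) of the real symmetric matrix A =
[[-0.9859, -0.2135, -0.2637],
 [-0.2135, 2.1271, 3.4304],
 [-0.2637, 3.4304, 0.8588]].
sigma(A) ≈ {-2, -1, 5}

A is real symmetric, so its spectrum consists of real eigenvalues. Expanding the characteristic polynomial of the displayed matrix gives
  det(λ I - A) = p(λ) = λ^3 + (-2)λ^2 + (-13)λ + (-10).
Solving p(λ) = 0 yields eigenvalues ≈ -2, -1, 5. (A is shown rounded to 4 decimals, so these recover the underlying integer eigenvalues to within that precision.)
Verification: the trace of A = 2 equals the sum of eigenvalues 2, and det(A) ≈ 9.9999 matches the eigenvalue product 10.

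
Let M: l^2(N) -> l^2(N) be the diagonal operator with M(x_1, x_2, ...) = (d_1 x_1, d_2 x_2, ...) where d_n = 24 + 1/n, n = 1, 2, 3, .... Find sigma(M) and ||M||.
sigma(M) = {24 + 1/n : n ≥ 1} ∪ {24}; ||M|| = 25

A bounded diagonal operator on l^2 with diagonal entries d_n has spectrum equal to the closure of {d_n : n ≥ 1}: every d_n is an eigenvalue (with eigenvector e_n), so {d_n} ⊂ sigma(M); the spectrum is closed, so its closure is too; and for lambda not in the closure, (M - lambda I) has bounded inverse (the diagonal entries 1/(d_n - lambda) are bounded). For our sequence d_n = 24 + 1/n, n = 1, 2, 3, ...:
  - {d_n} = {24 + 1/n : n ≥ 1}; the only limit point is 24
  - closure = {24 + 1/n : n ≥ 1} ∪ {24}
For the norm: a diagonal operator has ||M|| = sup_n |d_n|. Here d_n = 24 + 1/n is positive and decreasing, so sup_n |d_n| = d_1 = 24 + 1 = 25. So ||M|| = 25.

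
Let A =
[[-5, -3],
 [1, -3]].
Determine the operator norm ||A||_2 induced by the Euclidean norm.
||A||_2 = sqrt((44 + sqrt(640))/2) ≈ 5.8863 (= sqrt(largest eigenvalue of A^T A))

||A||_2 = sigma_max(A) = sqrt(lambda_max(A^T A)). Form the symmetric matrix M = A^T A =
[[26, 12],
 [12, 18]].
Its characteristic polynomial (trace, determinant of M give the coefficients) is
  p(λ) = det(λ I - M) = λ^2 - 44λ + 324.
For λ^2 - 44λ + 324 the discriminant is 640. It is nonnegative but not a perfect square, so the roots are real and irrational: λ = (44 ± sqrt(640))/2 ≈ 34.6491, 9.3509.
So the eigenvalues of A^T A are ≈ 9.3509, 34.6491 (all ≥ 0, as they must be for A^T A). The largest is λ_max = (44 + sqrt(640))/2 ≈ 34.6491, hence ||A||_2 = sqrt(λ_max) = sqrt((44 + sqrt(640))/2) ≈ 5.8863.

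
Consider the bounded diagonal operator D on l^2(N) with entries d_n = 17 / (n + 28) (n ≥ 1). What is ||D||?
||D|| = 17/29 (attained at n = 1)

For D diagonal, ||D|| = sup_n |d_n| = sup_n 17/(n + 28). This is positive and strictly decreasing in n, so the supremum is attained at n = 1: d_1 = 17/(1 + 28) = 17/29. Hence ||D|| = 17/29.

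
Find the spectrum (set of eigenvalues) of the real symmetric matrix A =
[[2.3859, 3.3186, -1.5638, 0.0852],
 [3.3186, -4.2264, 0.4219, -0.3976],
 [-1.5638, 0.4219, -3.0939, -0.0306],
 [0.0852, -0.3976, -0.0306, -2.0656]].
sigma(A) ≈ {-6, -3, -2, 4}

A is real symmetric, so its spectrum consists of real eigenvalues. Expanding the characteristic polynomial of the displayed matrix gives
  det(λ I - A) = p(λ) = λ^4 + (7)λ^3 + (-8)λ^2 + (-107.9984)λ + (-143.9974).
Solving p(λ) = 0 yields eigenvalues ≈ -6, -3, -2, 4. (A is shown rounded to 4 decimals, so these recover the underlying integer eigenvalues to within that precision.)
Verification: the trace of A = -7 equals the sum of eigenvalues -7, and det(A) ≈ -143.9974 matches the eigenvalue product -144.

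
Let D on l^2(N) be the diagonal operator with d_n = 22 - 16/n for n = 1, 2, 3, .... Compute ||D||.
||D|| = 22

For a diagonal operator on l^2 with entries d_n, ||D|| = sup_n |d_n|. Here d_1 = 6, d_2 = 14, ..., and d_n = 22 - 16/n increases monotonically toward 22. All terms lie in [6, 22), so |d_n| = d_n and the supremum is the limit 22, which is not attained by any individual d_n. Hence ||D|| = 22.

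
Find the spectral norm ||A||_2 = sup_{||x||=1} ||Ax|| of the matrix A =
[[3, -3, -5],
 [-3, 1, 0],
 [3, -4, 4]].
||A||_2 ≈ 7.122 (= sqrt(largest eigenvalue of A^T A))

||A||_2 = sigma_max(A) = sqrt(lambda_max(A^T A)). Form the symmetric matrix M = A^T A =
[[27, -24, -3],
 [-24, 26, -1],
 [-3, -1, 41]].
Its characteristic polynomial (trace, sum of principal 2x2 minors, determinant of M give the coefficients) is
  p(λ) = det(λ I - M) = λ^3 - 94λ^2 + 2289λ - 4761.
No integer candidate from the rational root theorem (±divisors of 4761) is a root, so the roots are irrational. The cubic discriminant is Δ = 332995185 > 0, so there are three distinct real roots. p(2) = -551 and p(3) = 1287 have opposite signs, so a root lies in (2, 3); Newton's method refines it to λ ≈ 2.2901. p(40) = 399 and p(41) = -5 have opposite signs, so a root lies in (40, 41); Newton's method refines it to λ ≈ 40.9867. p(50) = -311 and p(51) = 135 have opposite signs, so a root lies in (50, 51); Newton's method refines it to λ ≈ 50.7232. Check (Vieta): the three roots sum to 94, matching tr M = 94.
So the eigenvalues of A^T A are ≈ 2.2901, 40.9867, 50.7232 (all ≥ 0, as they must be for A^T A). The largest is λ_max ≈ 50.7232, hence ||A||_2 = sqrt(λ_max) ≈ 7.122.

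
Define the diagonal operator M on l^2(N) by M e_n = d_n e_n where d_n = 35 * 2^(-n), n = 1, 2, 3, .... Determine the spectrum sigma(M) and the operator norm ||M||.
sigma(M) = {35 * 2^(-n) : n ≥ 1} ∪ {0}; ||M|| = 35/2

A bounded diagonal operator on l^2 with diagonal entries d_n has spectrum equal to the closure of {d_n : n ≥ 1}: every d_n is an eigenvalue (with eigenvector e_n), so {d_n} ⊂ sigma(M); the spectrum is closed, so its closure is too; and for lambda not in the closure, (M - lambda I) has bounded inverse (the diagonal entries 1/(d_n - lambda) are bounded). For our sequence d_n = 35 * 2^(-n), n = 1, 2, 3, ...:
  - {d_n} = {35 * 2^(-n) : n ≥ 1}; the only limit point is 0
  - closure = {35 * 2^(-n) : n ≥ 1} ∪ {0}
For the norm: a diagonal operator has ||M|| = sup_n |d_n|. Here d_n = 35 * 2^(-n) is positive and decreasing, so sup_n |d_n| = d_1 = 35/2. So ||M|| = 35/2.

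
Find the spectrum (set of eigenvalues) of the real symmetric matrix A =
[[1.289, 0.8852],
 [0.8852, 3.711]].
sigma(A) ≈ {1, 4}

A is real symmetric, so its spectrum consists of real eigenvalues. Expanding the characteristic polynomial of the displayed matrix gives
  det(λ I - A) = p(λ) = λ^2 + (-5)λ + (4).
Solving p(λ) = 0 yields eigenvalues ≈ 1, 4. (A is shown rounded to 4 decimals, so these recover the underlying integer eigenvalues to within that precision.)
Verification: the trace of A = 5 equals the sum of eigenvalues 5, and det(A) ≈ 3.9999 matches the eigenvalue product 4.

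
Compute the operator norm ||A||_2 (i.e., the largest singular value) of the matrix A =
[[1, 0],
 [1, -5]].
||A||_2 = sqrt((27 + sqrt(629))/2) ≈ 5.1029 (= sqrt(largest eigenvalue of A^T A))

||A||_2 = sigma_max(A) = sqrt(lambda_max(A^T A)). Form the symmetric matrix M = A^T A =
[[2, -5],
 [-5, 25]].
Its characteristic polynomial (trace, determinant of M give the coefficients) is
  p(λ) = det(λ I - M) = λ^2 - 27λ + 25.
For λ^2 - 27λ + 25 the discriminant is 629. It is nonnegative but not a perfect square, so the roots are real and irrational: λ = (27 ± sqrt(629))/2 ≈ 26.0399, 0.9601.
So the eigenvalues of A^T A are ≈ 0.9601, 26.0399 (all ≥ 0, as they must be for A^T A). The largest is λ_max = (27 + sqrt(629))/2 ≈ 26.0399, hence ||A||_2 = sqrt(λ_max) = sqrt((27 + sqrt(629))/2) ≈ 5.1029.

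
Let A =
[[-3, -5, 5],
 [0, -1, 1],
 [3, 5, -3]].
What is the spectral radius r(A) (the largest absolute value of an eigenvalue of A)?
r(A) ≈ 7.5566

The eigenvalues of A are the roots of its characteristic polynomial. With M = A (coefficients from the trace, the sum of principal 2x2 minors, and det A):
  p(λ) = det(λ I - M) = λ^3 + 7λ^2 - 5λ - 6.
No integer candidate from the rational root theorem (±divisors of 6) is a root, so the roots are irrational. The cubic discriminant is Δ = 12765 > 0, so there are three distinct real roots. p(-8) = -30 and p(-7) = 29 have opposite signs, so a root lies in (-8, -7); Newton's method refines it to λ ≈ -7.5566. p(-1) = 5 and p(0) = -6 have opposite signs, so a root lies in (-1, 0); Newton's method refines it to λ ≈ -0.6552. p(1) = -3 and p(2) = 20 have opposite signs, so a root lies in (1, 2); Newton's method refines it to λ ≈ 1.2118. Check (Vieta): the three roots sum to -7, matching tr M = -7.
Thus the eigenvalues (to 4 decimals) are -7.5566 (modulus 7.5566); -0.6552 (modulus 0.6552); 1.2118 (modulus 1.2118). The spectral radius is the largest modulus: r(A) ≈ 7.5566. (Cross-check: r(A) ≤ ||A||_2 ≈ 10.1135; equality holds whenever A is normal, though it can also hold for some non-normal A.)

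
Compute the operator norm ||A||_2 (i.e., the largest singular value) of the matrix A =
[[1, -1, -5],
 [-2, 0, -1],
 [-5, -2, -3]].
||A||_2 ≈ 7.0225 (= sqrt(largest eigenvalue of A^T A))

||A||_2 = sigma_max(A) = sqrt(lambda_max(A^T A)). Form the symmetric matrix M = A^T A =
[[30, 9, 12],
 [9, 5, 11],
 [12, 11, 35]].
Its characteristic polynomial (trace, sum of principal 2x2 minors, determinant of M give the coefficients) is
  p(λ) = det(λ I - M) = λ^3 - 70λ^2 + 1029λ - 441.
No integer candidate from the rational root theorem (±divisors of 441) is a root, so the roots are irrational. The cubic discriminant is Δ = 791602497 > 0, so there are three distinct real roots. p(0) = -441 and p(1) = 519 have opposite signs, so a root lies in (0, 1); Newton's method refines it to λ ≈ 0.4418. p(20) = 139 and p(21) = -441 have opposite signs, so a root lies in (20, 21); Newton's method refines it to λ ≈ 20.2424. p(49) = -441 and p(50) = 1009 have opposite signs, so a root lies in (49, 50); Newton's method refines it to λ ≈ 49.3158. Check (Vieta): the three roots sum to 70, matching tr M = 70.
So the eigenvalues of A^T A are ≈ 0.4418, 20.2424, 49.3158 (all ≥ 0, as they must be for A^T A). The largest is λ_max ≈ 49.3158, hence ||A||_2 = sqrt(λ_max) ≈ 7.0225.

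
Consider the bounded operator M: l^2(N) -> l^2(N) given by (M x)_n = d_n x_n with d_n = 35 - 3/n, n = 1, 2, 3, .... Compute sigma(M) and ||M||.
sigma(M) = {35 - 3/n : n ≥ 1} ∪ {35}; ||M|| = 35

A bounded diagonal operator on l^2 with diagonal entries d_n has spectrum equal to the closure of {d_n : n ≥ 1}: every d_n is an eigenvalue (with eigenvector e_n), so {d_n} ⊂ sigma(M); the spectrum is closed, so its closure is too; and for lambda not in the closure, (M - lambda I) has bounded inverse (the diagonal entries 1/(d_n - lambda) are bounded). For our sequence d_n = 35 - 3/n, n = 1, 2, 3, ...:
  - {d_n} = {35 - 3/n : n ≥ 1}; the only limit point is 35
  - closure = {35 - 3/n : n ≥ 1} ∪ {35}
For the norm: a diagonal operator has ||M|| = sup_n |d_n|. Here d_n = 35 - 3/n increases monotonically from d_1 = 32 toward 35, with all terms in [32, 35); so sup_n |d_n| = 35 (the supremum is the limit, not attained). So ||M|| = 35.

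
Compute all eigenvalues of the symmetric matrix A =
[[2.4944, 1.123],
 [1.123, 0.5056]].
sigma(A) ≈ {0, 3}

A is real symmetric, so its spectrum consists of real eigenvalues. Expanding the characteristic polynomial of the displayed matrix gives
  det(λ I - A) = p(λ) = λ^2 + (-3)λ + (0).
Solving p(λ) = 0 yields eigenvalues ≈ 0, 3. (A is shown rounded to 4 decimals, so these recover the underlying integer eigenvalues to within that precision.)
Verification: the trace of A = 3 equals the sum of eigenvalues 3, and det(A) ≈ 0.0000 matches the eigenvalue product 0.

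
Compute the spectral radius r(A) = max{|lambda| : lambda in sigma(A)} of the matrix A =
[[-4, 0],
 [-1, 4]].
r(A) = 4

The eigenvalues of A are the roots of its characteristic polynomial. With M = A (coefficients from the trace and determinant):
  p(λ) = det(λ I - M) = λ^2 - 16.
For λ^2 - 16 the discriminant is 64. It is a perfect square (8^2), so the roots are rational: λ = (0 ± 8)/2 = 4, -4.
Thus the eigenvalues (to 4 decimals) are 4 (modulus 4); -4 (modulus 4). The spectral radius is the largest modulus: r(A) = 4. (Cross-check: r(A) ≤ ||A||_2 ≈ 4.5311; equality holds whenever A is normal, though it can also hold for some non-normal A.)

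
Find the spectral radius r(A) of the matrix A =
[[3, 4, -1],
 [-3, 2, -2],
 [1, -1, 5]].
r(A) ≈ 4.2819

The eigenvalues of A are the roots of its characteristic polynomial. With M = A (coefficients from the trace, the sum of principal 2x2 minors, and det A):
  p(λ) = det(λ I - M) = λ^3 - 10λ^2 + 42λ - 75.
No integer candidate from the rational root theorem (±divisors of 75) is a root, so the roots are irrational. The cubic discriminant is Δ = -4827 < 0, so there is one real root and a complex-conjugate pair. p(4) = -3 and p(5) = 10 have opposite signs, so a root lies in (4, 5); Newton's method refines it to λ ≈ 4.2819. Dividing out (λ - (4.2819)) leaves approximately λ^2 - 5.7181λ + 17.5157. For λ^2 - 5.7181λ + 17.5157 the discriminant is -37.3658. It is negative, so the remaining roots are the complex-conjugate pair λ ≈ 2.8591 ± 3.0564i. Their product equals the constant term, so |λ|^2 ≈ 17.5157 and |λ| ≈ 4.1852.
Thus the eigenvalues (to 4 decimals) are 4.2819 (modulus 4.2819); 2.8591 ± 3.0564i (modulus 4.1852). The spectral radius is the largest modulus: r(A) ≈ 4.2819. (Cross-check: r(A) ≤ ||A||_2 ≈ 6.3224; equality holds whenever A is normal, though it can also hold for some non-normal A.)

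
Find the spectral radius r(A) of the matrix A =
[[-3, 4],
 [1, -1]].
r(A) = (4 + sqrt(20))/2 ≈ 4.2361

The eigenvalues of A are the roots of its characteristic polynomial. With M = A (coefficients from the trace and determinant):
  p(λ) = det(λ I - M) = λ^2 + 4λ - 1.
For λ^2 + 4λ - 1 the discriminant is 20. It is nonnegative but not a perfect square, so the roots are real and irrational: λ = (-4 ± sqrt(20))/2 ≈ 0.2361, -4.2361.
Thus the eigenvalues (to 4 decimals) are 0.2361 (modulus 0.2361); -4.2361 (modulus 4.2361). The spectral radius is the largest modulus: r(A) = (4 + sqrt(20))/2 ≈ 4.2361. (Cross-check: r(A) ≤ ||A||_2 ≈ 5.1926; equality holds whenever A is normal, though it can also hold for some non-normal A.)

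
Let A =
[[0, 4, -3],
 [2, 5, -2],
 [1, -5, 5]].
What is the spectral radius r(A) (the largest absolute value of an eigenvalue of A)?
r(A) ≈ 8.8289

The eigenvalues of A are the roots of its characteristic polynomial. With M = A (coefficients from the trace, the sum of principal 2x2 minors, and det A):
  p(λ) = det(λ I - M) = λ^3 - 10λ^2 + 10λ + 3.
No integer candidate from the rational root theorem (±divisors of 3) is a root, so the roots are irrational. The cubic discriminant is Δ = 12357 > 0, so there are three distinct real roots. p(-1) = -18 and p(0) = 3 have opposite signs, so a root lies in (-1, 0); Newton's method refines it to λ ≈ -0.2407. p(1) = 4 and p(2) = -9 have opposite signs, so a root lies in (1, 2); Newton's method refines it to λ ≈ 1.4118. p(8) = -45 and p(9) = 12 have opposite signs, so a root lies in (8, 9); Newton's method refines it to λ ≈ 8.8289. Check (Vieta): the three roots sum to 10, matching tr M = 10.
Thus the eigenvalues (to 4 decimals) are -0.2407 (modulus 0.2407); 1.4118 (modulus 1.4118); 8.8289 (modulus 8.8289). The spectral radius is the largest modulus: r(A) ≈ 8.8289. (Cross-check: r(A) ≤ ||A||_2 ≈ 10.0579; equality holds whenever A is normal, though it can also hold for some non-normal A.)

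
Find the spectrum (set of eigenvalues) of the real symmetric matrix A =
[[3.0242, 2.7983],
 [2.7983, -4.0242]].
sigma(A) ≈ {-5, 4}

A is real symmetric, so its spectrum consists of real eigenvalues. Expanding the characteristic polynomial of the displayed matrix gives
  det(λ I - A) = p(λ) = λ^2 + (1)λ + (-20).
Solving p(λ) = 0 yields eigenvalues ≈ -5, 4. (A is shown rounded to 4 decimals, so these recover the underlying integer eigenvalues to within that precision.)
Verification: the trace of A = -1 equals the sum of eigenvalues -1, and det(A) ≈ -20.0005 matches the eigenvalue product -20.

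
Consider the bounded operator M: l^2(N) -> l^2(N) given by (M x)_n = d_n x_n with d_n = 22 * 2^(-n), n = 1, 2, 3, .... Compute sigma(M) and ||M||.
sigma(M) = {22 * 2^(-n) : n ≥ 1} ∪ {0}; ||M|| = 11

A bounded diagonal operator on l^2 with diagonal entries d_n has spectrum equal to the closure of {d_n : n ≥ 1}: every d_n is an eigenvalue (with eigenvector e_n), so {d_n} ⊂ sigma(M); the spectrum is closed, so its closure is too; and for lambda not in the closure, (M - lambda I) has bounded inverse (the diagonal entries 1/(d_n - lambda) are bounded). For our sequence d_n = 22 * 2^(-n), n = 1, 2, 3, ...:
  - {d_n} = {22 * 2^(-n) : n ≥ 1}; the only limit point is 0
  - closure = {22 * 2^(-n) : n ≥ 1} ∪ {0}
For the norm: a diagonal operator has ||M|| = sup_n |d_n|. Here d_n = 22 * 2^(-n) is positive and decreasing, so sup_n |d_n| = d_1 = 22/2 = 11. So ||M|| = 11.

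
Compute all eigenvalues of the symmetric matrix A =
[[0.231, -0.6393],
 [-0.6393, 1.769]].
sigma(A) ≈ {0, 2}

A is real symmetric, so its spectrum consists of real eigenvalues. Expanding the characteristic polynomial of the displayed matrix gives
  det(λ I - A) = p(λ) = λ^2 + (-2)λ + (0).
Solving p(λ) = 0 yields eigenvalues ≈ 0, 2. (A is shown rounded to 4 decimals, so these recover the underlying integer eigenvalues to within that precision.)
Verification: the trace of A = 2 equals the sum of eigenvalues 2, and det(A) ≈ -0.0001 matches the eigenvalue product 0.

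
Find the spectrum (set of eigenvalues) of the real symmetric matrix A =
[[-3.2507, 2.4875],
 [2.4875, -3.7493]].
sigma(A) ≈ {-6, -1}

A is real symmetric, so its spectrum consists of real eigenvalues. Expanding the characteristic polynomial of the displayed matrix gives
  det(λ I - A) = p(λ) = λ^2 + (7)λ + (6).
Solving p(λ) = 0 yields eigenvalues ≈ -6, -1. (A is shown rounded to 4 decimals, so these recover the underlying integer eigenvalues to within that precision.)
Verification: the trace of A = -7 equals the sum of eigenvalues -7, and det(A) ≈ 6.0002 matches the eigenvalue product 6.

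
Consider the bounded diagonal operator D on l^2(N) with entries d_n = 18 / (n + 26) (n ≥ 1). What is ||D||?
||D|| = 2/3 (attained at n = 1)

For D diagonal, ||D|| = sup_n |d_n| = sup_n 18/(n + 26). This is positive and strictly decreasing in n, so the supremum is attained at n = 1: d_1 = 18/(1 + 26) = 2/3. Hence ||D|| = 2/3.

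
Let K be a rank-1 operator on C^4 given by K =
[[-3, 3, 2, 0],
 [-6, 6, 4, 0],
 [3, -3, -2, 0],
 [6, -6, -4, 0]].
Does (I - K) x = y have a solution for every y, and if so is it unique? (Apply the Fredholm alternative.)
(I - K) is singular (det(I - K) = 0, i.e. 1 ∈ sigma(K)). (I - K) x = y is solvable iff y ⊥ ker((I - K)^*) = span{(-3, 3, 2, 0)}, i.e. iff -3y_1 + 3y_2 + 2y_3 = 0. When solvable, the solutions are x = y + c·(1, 2, -1, -2), c arbitrary (ker(I - K) = span{(1, 2, -1, -2)}, dimension 1).

K has rank 1, so it is an outer product K = u v^T: every row of K is a multiple of one row vector. Reading off the entries, u = (1, 2, -1, -2) and v = (-3, 3, 2, 0) (row i of K equals u_i·v^T). A rank-one matrix u v^T satisfies K u = u (v·u) and kills the (3)-dimensional subspace v^⊥, so its characteristic polynomial is lambda^3 (lambda - v·u) with v·u = tr K = 1. Hence the eigenvalues of I - K are 1 (multiplicity 3) and 1 - (1) = 0, so det(I - K) = 0. (Direct check: I - K =
[[4, -3, -2, 0],
 [6, -5, -4, 0],
 [-3, 3, 3, 0],
 [-6, 6, 4, 1]]
has determinant 0.) So 1 is an eigenvalue of K and (I - K) is not invertible. The finite-dimensional Fredholm alternative says: either (I - K) is invertible, or ker(I - K) ≠ {0} and then range(I - K) = ker((I - K)^*)^⊥, with dim ker(I - K) = dim ker((I - K)^*). We are in the second case, so we need both kernels. Kernel of I - K: (I - K) u = u - u (v·u) = u - u = 0, so ker(I - K) = span{u} = span{(1, 2, -1, -2)} (it is exactly 1-dimensional because rank(I - K) = 3). Kernel of the adjoint: K is real, so (I - K)^* = I - K^T = I - v u^T, and (I - v u^T) v = v - v (u·v) = 0; hence ker((I - K)^*) = span{v} = span{(-3, 3, 2, 0)}. Therefore (I - K) x = y is solvable iff <y, v> = 0, i.e. iff -3y_1 + 3y_2 + 2y_3 = 0. When this holds, K y = u (v·y) = 0, so (I - K) y = y and x = y is a particular solution; the full solution set is the line x = y + c·u = y + c·(1, 2, -1, -2), c ∈ C.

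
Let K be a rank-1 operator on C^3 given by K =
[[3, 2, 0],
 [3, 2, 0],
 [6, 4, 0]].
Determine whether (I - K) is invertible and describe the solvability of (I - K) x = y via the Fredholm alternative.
(I - K) is invertible (det(I - K) = -4 ≠ 0), so for every y in C^3 the equation (I - K) x = y has a unique solution.

K has rank 1, so it is an outer product K = u v^T: every row of K is a multiple of one row vector. Reading off the entries, u = (1, 1, 2) and v = (3, 2, 0) (row i of K equals u_i·v^T). A rank-one matrix u v^T satisfies K u = u (v·u) and kills the (2)-dimensional subspace v^⊥, so its characteristic polynomial is lambda^2 (lambda - v·u) with v·u = tr K = 5. Hence the eigenvalues of I - K are 1 (multiplicity 2) and 1 - (5) = -4, so det(I - K) = -4. (Direct check: I - K =
[[-2, -2, 0],
 [-3, -1, 0],
 [-6, -4, 1]]
has determinant -4.) The finite-dimensional Fredholm alternative says: either (I - K) is invertible, or ker(I - K) ≠ {0} and then range(I - K) = ker((I - K)^*)^⊥, with dim ker(I - K) = dim ker((I - K)^*). Since det(I - K) ≠ 0, 1 is not an eigenvalue of K and ker(I - K) = {0}, so we are in the first case: for every y there is a unique x = (I - K)^(-1) y. Explicitly, by the Sherman–Morrison formula, (I - u v^T)^(-1) = I + u v^T/(1 - v·u), i.e. (I - K)^(-1) = I + K/(-4).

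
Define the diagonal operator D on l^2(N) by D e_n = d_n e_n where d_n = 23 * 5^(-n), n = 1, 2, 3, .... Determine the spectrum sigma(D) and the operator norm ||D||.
sigma(D) = {23 * 5^(-n) : n ≥ 1} ∪ {0}; ||D|| = 23/5

A bounded diagonal operator on l^2 with diagonal entries d_n has spectrum equal to the closure of {d_n : n ≥ 1}: every d_n is an eigenvalue (with eigenvector e_n), so {d_n} ⊂ sigma(D); the spectrum is closed, so its closure is too; and for lambda not in the closure, (D - lambda I) has bounded inverse (the diagonal entries 1/(d_n - lambda) are bounded). For our sequence d_n = 23 * 5^(-n), n = 1, 2, 3, ...:
  - {d_n} = {23 * 5^(-n) : n ≥ 1}; the only limit point is 0
  - closure = {23 * 5^(-n) : n ≥ 1} ∪ {0}
For the norm: a diagonal operator has ||D|| = sup_n |d_n|. Here d_n = 23 * 5^(-n) is positive and decreasing, so sup_n |d_n| = d_1 = 23/5. So ||D|| = 23/5.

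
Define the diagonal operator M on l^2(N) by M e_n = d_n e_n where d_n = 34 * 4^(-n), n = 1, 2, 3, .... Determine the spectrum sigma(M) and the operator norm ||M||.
sigma(M) = {34 * 4^(-n) : n ≥ 1} ∪ {0}; ||M|| = 17/2

A bounded diagonal operator on l^2 with diagonal entries d_n has spectrum equal to the closure of {d_n : n ≥ 1}: every d_n is an eigenvalue (with eigenvector e_n), so {d_n} ⊂ sigma(M); the spectrum is closed, so its closure is too; and for lambda not in the closure, (M - lambda I) has bounded inverse (the diagonal entries 1/(d_n - lambda) are bounded). For our sequence d_n = 34 * 4^(-n), n = 1, 2, 3, ...:
  - {d_n} = {34 * 4^(-n) : n ≥ 1}; the only limit point is 0
  - closure = {34 * 4^(-n) : n ≥ 1} ∪ {0}
For the norm: a diagonal operator has ||M|| = sup_n |d_n|. Here d_n = 34 * 4^(-n) is positive and decreasing, so sup_n |d_n| = d_1 = 34/4 = 17/2. So ||M|| = 17/2.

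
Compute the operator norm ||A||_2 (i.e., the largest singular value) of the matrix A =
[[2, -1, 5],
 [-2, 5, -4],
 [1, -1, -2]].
||A||_2 ≈ 8.2385 (= sqrt(largest eigenvalue of A^T A))

||A||_2 = sigma_max(A) = sqrt(lambda_max(A^T A)). Form the symmetric matrix M = A^T A =
[[9, -13, 16],
 [-13, 27, -23],
 [16, -23, 45]].
Its characteristic polynomial (trace, sum of principal 2x2 minors, determinant of M give the coefficients) is
  p(λ) = det(λ I - M) = λ^3 - 81λ^2 + 909λ - 1225.
No integer candidate from the rational root theorem (±divisors of 1225) is a root, so the roots are irrational. The cubic discriminant is Δ = 1395813600 > 0, so there are three distinct real roots. p(1) = -396 and p(2) = 277 have opposite signs, so a root lies in (1, 2); Newton's method refines it to λ ≈ 1.5604. p(11) = 304 and p(12) = -253 have opposite signs, so a root lies in (11, 12); Newton's method refines it to λ ≈ 11.5663. p(67) = -3168 and p(68) = 475 have opposite signs, so a root lies in (67, 68); Newton's method refines it to λ ≈ 67.8733. Check (Vieta): the three roots sum to 81, matching tr M = 81.
So the eigenvalues of A^T A are ≈ 1.5604, 11.5663, 67.8733 (all ≥ 0, as they must be for A^T A). The largest is λ_max ≈ 67.8733, hence ||A||_2 = sqrt(λ_max) ≈ 8.2385.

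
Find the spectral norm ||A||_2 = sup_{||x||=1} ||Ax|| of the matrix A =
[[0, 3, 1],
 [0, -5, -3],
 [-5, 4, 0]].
||A||_2 ≈ 8.103 (= sqrt(largest eigenvalue of A^T A))

||A||_2 = sigma_max(A) = sqrt(lambda_max(A^T A)). Form the symmetric matrix M = A^T A =
[[25, -20, 0],
 [-20, 50, 18],
 [0, 18, 10]].
Its characteristic polynomial (trace, sum of principal 2x2 minors, determinant of M give the coefficients) is
  p(λ) = det(λ I - M) = λ^3 - 85λ^2 + 1276λ - 400.
No integer candidate from the rational root theorem (±divisors of 400) is a root, so the roots are irrational. The cubic discriminant is Δ = 3247353296 > 0, so there are three distinct real roots. p(0) = -400 and p(1) = 792 have opposite signs, so a root lies in (0, 1); Newton's method refines it to λ ≈ 0.3203. p(19) = 18 and p(20) = -880 have opposite signs, so a root lies in (19, 20); Newton's method refines it to λ ≈ 19.0207. p(65) = -1960 and p(66) = 1052 have opposite signs, so a root lies in (65, 66); Newton's method refines it to λ ≈ 65.6591. Check (Vieta): the three roots sum to 85, matching tr M = 85.
So the eigenvalues of A^T A are ≈ 0.3203, 19.0207, 65.6591 (all ≥ 0, as they must be for A^T A). The largest is λ_max ≈ 65.6591, hence ||A||_2 = sqrt(λ_max) ≈ 8.103.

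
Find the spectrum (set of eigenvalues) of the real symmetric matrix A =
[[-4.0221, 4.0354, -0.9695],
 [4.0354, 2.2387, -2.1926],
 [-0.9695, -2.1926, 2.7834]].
sigma(A) ≈ {-6, 1, 6}

A is real symmetric, so its spectrum consists of real eigenvalues. Expanding the characteristic polynomial of the displayed matrix gives
  det(λ I - A) = p(λ) = λ^3 + (-1)λ^2 + (-36)λ + (36).
Solving p(λ) = 0 yields eigenvalues ≈ -6, 1, 6. (A is shown rounded to 4 decimals, so these recover the underlying integer eigenvalues to within that precision.)
Verification: the trace of A = 1 equals the sum of eigenvalues 1, and det(A) ≈ -36.0003 matches the eigenvalue product -36.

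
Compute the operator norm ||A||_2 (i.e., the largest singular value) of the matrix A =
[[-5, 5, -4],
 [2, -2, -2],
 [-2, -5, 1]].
||A||_2 ≈ 8.7539 (= sqrt(largest eigenvalue of A^T A))

||A||_2 = sigma_max(A) = sqrt(lambda_max(A^T A)). Form the symmetric matrix M = A^T A =
[[33, -19, 14],
 [-19, 54, -21],
 [14, -21, 21]].
Its characteristic polynomial (trace, sum of principal 2x2 minors, determinant of M give the coefficients) is
  p(λ) = det(λ I - M) = λ^3 - 108λ^2 + 2611λ - 15876.
No integer candidate from the rational root theorem (±divisors of 15876) is a root, so the roots are irrational. The cubic discriminant is Δ = 2098248404 > 0, so there are three distinct real roots. p(9) = -396 and p(10) = 434 have opposite signs, so a root lies in (9, 10); Newton's method refines it to λ ≈ 9.4534. p(21) = 588 and p(22) = -58 have opposite signs, so a root lies in (21, 22); Newton's method refines it to λ ≈ 21.9154. p(76) = -2272 and p(77) = 1372 have opposite signs, so a root lies in (76, 77); Newton's method refines it to λ ≈ 76.6313. Check (Vieta): the three roots sum to 108, matching tr M = 108.
So the eigenvalues of A^T A are ≈ 9.4534, 21.9154, 76.6313 (all ≥ 0, as they must be for A^T A). The largest is λ_max ≈ 76.6313, hence ||A||_2 = sqrt(λ_max) ≈ 8.7539.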